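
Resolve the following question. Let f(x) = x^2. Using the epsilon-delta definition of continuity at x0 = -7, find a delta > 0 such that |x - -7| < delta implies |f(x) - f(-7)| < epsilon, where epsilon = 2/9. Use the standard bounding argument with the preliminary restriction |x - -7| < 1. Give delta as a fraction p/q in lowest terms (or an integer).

Factor: |x^2 - (-7)^2| = |x - -7| * |x + -7|.
Impose |x - -7| < 1 first. Then |x + -7| = |(x - -7) + 2*(-7)| <= |x - -7| + 2*|-7| < 1 + 14 = 15.
So |x^2 - (-7)^2| < delta * 15.
We need delta * 15 <= 2/9, i.e. delta <= 2/9/15 = 2/135.
Since 2/135 < 1, this is tighter than 1; take delta = 2/135.
So delta = 2/135 works.

2/135


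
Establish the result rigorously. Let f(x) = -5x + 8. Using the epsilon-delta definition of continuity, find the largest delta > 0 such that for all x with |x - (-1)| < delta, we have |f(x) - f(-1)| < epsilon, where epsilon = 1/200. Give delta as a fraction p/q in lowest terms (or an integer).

We compute f(-1) = -5*(-1) + 8 = 13.
|f(x) - f(-1)| = |-5x + 8 - (13)| = |-5(x - (-1))| = 5|x - (-1)|.
We need 5|x - (-1)| < 1/200, i.e. |x - (-1)| < 1/200 / 5 = 1/1000.
So any delta <= 1/1000 works. Conversely, if delta > 1/1000, then x = -1 + 1/1000 satisfies |x - (-1)| = 1/1000 < delta but |f(x) - f(-1)| = 5 * 1/1000 = 1/200, which is not < 1/200; so no larger delta works.
Hence the largest such delta is 1/1000.

1/1000


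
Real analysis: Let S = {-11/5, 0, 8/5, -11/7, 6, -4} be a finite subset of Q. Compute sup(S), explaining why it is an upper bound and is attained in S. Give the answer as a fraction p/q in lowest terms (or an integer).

S is finite, so sup(S) = max(S).
Sorted decreasing:
6, 8/5, 0, -11/7, -11/5, -4
The extremum is 6.
For every x in S, x <= 6. And 6 is in S, so it is attained.
Therefore sup(S) = 6.

6


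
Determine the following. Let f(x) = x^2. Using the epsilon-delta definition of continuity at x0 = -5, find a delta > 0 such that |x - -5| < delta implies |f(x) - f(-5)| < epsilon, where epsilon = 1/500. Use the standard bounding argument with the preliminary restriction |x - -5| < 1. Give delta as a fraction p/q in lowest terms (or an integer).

Factor: |x^2 - (-5)^2| = |x - -5| * |x + -5|.
Impose |x - -5| < 1 first. Then |x + -5| = |(x - -5) + 2*(-5)| <= |x - -5| + 2*|-5| < 1 + 10 = 11.
So |x^2 - (-5)^2| < delta * 11.
We need delta * 11 <= 1/500, i.e. delta <= 1/500/11 = 1/5500.
Since 1/5500 < 1, this is tighter than 1; take delta = 1/5500.
So delta = 1/5500 works.

1/5500


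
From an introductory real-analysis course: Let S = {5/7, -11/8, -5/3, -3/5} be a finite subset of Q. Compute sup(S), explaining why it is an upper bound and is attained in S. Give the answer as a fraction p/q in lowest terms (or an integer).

S is finite, so sup(S) = max(S).
Sorted decreasing:
5/7, -3/5, -11/8, -5/3
The extremum is 5/7.
For every x in S, x <= 5/7. And 5/7 is in S, so it is attained.
Therefore sup(S) = 5/7.

5/7


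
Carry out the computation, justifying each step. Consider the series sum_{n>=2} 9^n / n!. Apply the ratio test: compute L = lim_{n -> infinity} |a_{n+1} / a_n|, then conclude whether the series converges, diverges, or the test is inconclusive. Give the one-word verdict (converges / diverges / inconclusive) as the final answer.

Let a_n denote the general term. Form the ratio a_{n+1}/a_n and simplify:
a_{n+1}/a_n = 9/(n + 1)
Take the limit as n -> infinity: L = 0.
Since L = 0 < 1, the ratio test implies the series converges.

converges


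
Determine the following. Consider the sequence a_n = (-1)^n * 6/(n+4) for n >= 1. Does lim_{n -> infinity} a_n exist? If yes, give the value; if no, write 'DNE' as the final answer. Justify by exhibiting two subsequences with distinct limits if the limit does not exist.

Examine the behaviour of a_n along subsequences.
Even-n subsequence a_{2k} = 6/(2k+4) -> 0. Odd-n subsequence a_{2k+1} = -6/(2k+5) -> 0. Both tend to 0, which suggests the limit is 0; verify directly.
|a_n - 0| = 6/(n+4) < 6/n for every n >= 1.
Given epsilon > 0, choose a positive integer N > 6/epsilon. Then for all n >= N, |a_n| < 6/n <= 6/N < epsilon.
So by the definition of the limit, lim a_n exists and equals 0.

0


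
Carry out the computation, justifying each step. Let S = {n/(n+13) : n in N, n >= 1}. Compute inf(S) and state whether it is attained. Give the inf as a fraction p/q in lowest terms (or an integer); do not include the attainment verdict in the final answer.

Analysis:
- Values: 1/14, 2/15, 3/16, 4/17, ... strictly increasing.
- Minimum is 1/14 (n=1); inf = 1/14 (attained).
- n/(n+13) = 1 - 13/(n+13) -> 1 from below as n -> infinity, and never equals 1.
- So sup = 1 (not attained).
Conclusion: inf(S) = 1/14, attained in S.

1/14


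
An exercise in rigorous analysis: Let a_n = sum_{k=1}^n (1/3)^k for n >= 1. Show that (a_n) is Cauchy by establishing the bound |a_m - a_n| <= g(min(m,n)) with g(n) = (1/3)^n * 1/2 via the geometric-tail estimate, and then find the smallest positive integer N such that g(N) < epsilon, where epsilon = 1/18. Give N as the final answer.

For m > n >= 1: |a_m - a_n| = sum_{k=n+1}^m (1/3)^k < sum_{k=n+1}^infinity (1/3)^k = (1/3)^(n+1) / (1 - 1/3) = (1/3)^n * (1/3) * (3/2) = (1/3)^n * 1/2.
So g(n) = (1/3)^n / 2. Since g(n) -> 0, (a_n) is Cauchy.
Now solve g(N) < 1/18: (1/3)^N / 2 < 1/18 <=> 3^N > 1 / (2 * 1/18) = 9.
Check powers of 3: 3^2 = 9 <= 9, 3^3 = 27 > 9.
So the smallest such N is 3. Check: g(3) = 1/(2 * 27) = 1/54 < 1/18.

3


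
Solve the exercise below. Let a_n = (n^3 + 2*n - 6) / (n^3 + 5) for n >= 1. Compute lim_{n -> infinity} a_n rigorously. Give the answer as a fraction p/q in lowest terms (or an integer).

Divide numerator and denominator by n^3, the highest power:
numerator / n^3 = 1 + 2/n^2 - 6/n^3
denominator / n^3 = 1 + 5/n^3
As n -> infinity, all terms of the form c/n^k (k >= 1) tend to 0.
So numerator / n^3 -> 1 and denominator / n^3 -> 1.
Therefore lim a_n = 1.

1


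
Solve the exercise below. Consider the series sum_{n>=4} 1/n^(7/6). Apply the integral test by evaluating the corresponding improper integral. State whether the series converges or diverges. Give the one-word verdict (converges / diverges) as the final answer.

Let f(x) = x^(-7/6). Then f is positive, continuous, and decreasing on [4, infinity), so the integral test applies.
Compute the improper integral int_{4}^infinity f(x) dx:
  antiderivative F(x) = -6/x^(1/6).
  As x -> infinity, F(x) -> 0 (since p = 7/6 > 1).
  So int = F(infinity) - F(4) = 0 - (-3*2^(2/3)) = 3*2^(2/3).
  Finite, so by the integral test, the series converges.

converges


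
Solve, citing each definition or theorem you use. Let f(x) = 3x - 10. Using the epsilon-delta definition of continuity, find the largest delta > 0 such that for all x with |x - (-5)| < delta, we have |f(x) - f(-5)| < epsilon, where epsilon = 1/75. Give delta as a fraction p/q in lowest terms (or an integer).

We compute f(-5) = 3*(-5) - 10 = -25.
|f(x) - f(-5)| = |3x - 10 - (-25)| = |3(x - (-5))| = 3|x - (-5)|.
We need 3|x - (-5)| < 1/75, i.e. |x - (-5)| < 1/75 / 3 = 1/225.
So any delta <= 1/225 works. Conversely, if delta > 1/225, then x = -5 + 1/225 satisfies |x - (-5)| = 1/225 < delta but |f(x) - f(-5)| = 3 * 1/225 = 1/75, which is not < 1/75; so no larger delta works.
Hence the largest such delta is 1/225.

1/225


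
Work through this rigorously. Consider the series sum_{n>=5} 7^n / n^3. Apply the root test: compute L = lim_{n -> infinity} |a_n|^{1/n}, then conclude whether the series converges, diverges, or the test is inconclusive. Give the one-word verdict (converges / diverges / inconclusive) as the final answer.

Let a_n denote the general term. Form |a_n|^(1/n) and simplify:
|a_n|^(1/n) = 7/n^(3/n)
Take the limit as n -> infinity: L = 7.
Since L = 7 > 1, the root test implies divergence.

diverges


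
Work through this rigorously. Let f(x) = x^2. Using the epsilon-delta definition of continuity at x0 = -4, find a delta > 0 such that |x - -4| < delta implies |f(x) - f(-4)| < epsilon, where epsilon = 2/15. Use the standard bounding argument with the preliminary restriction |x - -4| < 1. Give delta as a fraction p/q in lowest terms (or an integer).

Factor: |x^2 - (-4)^2| = |x - -4| * |x + -4|.
Impose |x - -4| < 1 first. Then |x + -4| = |(x - -4) + 2*(-4)| <= |x - -4| + 2*|-4| < 1 + 8 = 9.
So |x^2 - (-4)^2| < delta * 9.
We need delta * 9 <= 2/15, i.e. delta <= 2/15/9 = 2/135.
Since 2/135 < 1, this is tighter than 1; take delta = 2/135.
So delta = 2/135 works.

2/135


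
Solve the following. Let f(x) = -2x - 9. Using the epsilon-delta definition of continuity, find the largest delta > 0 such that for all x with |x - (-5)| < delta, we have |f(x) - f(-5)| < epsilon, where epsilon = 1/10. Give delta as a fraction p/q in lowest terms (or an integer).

We compute f(-5) = -2*(-5) - 9 = 1.
|f(x) - f(-5)| = |-2x - 9 - (1)| = |-2(x - (-5))| = 2|x - (-5)|.
We need 2|x - (-5)| < 1/10, i.e. |x - (-5)| < 1/10 / 2 = 1/20.
So any delta <= 1/20 works. Conversely, if delta > 1/20, then x = -5 + 1/20 satisfies |x - (-5)| = 1/20 < delta but |f(x) - f(-5)| = 2 * 1/20 = 1/10, which is not < 1/10; so no larger delta works.
Hence the largest such delta is 1/20.

1/20


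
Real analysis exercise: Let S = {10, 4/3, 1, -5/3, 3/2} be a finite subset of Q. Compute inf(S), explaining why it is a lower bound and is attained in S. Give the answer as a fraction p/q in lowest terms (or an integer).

S is finite, so inf(S) = min(S).
Sorted increasing:
-5/3, 1, 4/3, 3/2, 10
The extremum is -5/3.
For every x in S, x >= -5/3. And -5/3 is in S, so it is attained.
Therefore inf(S) = -5/3.

-5/3


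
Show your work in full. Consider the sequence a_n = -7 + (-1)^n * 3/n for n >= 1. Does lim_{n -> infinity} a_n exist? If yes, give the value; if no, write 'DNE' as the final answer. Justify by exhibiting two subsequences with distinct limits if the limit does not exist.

Examine the behaviour of a_n along subsequences.
Even-n subsequence a_{2k} = -7 + 3/(2k) -> -7. Odd-n subsequence a_{2k+1} = -7 - 3/(2k+1) -> -7. Both tend to -7, which suggests the limit is -7; verify directly.
|a_n - (-7)| = |(-1)^n * 3/n| = 3/n for every n >= 1.
Given epsilon > 0, choose a positive integer N > 3/epsilon. Then for all n >= N, |a_n - (-7)| = 3/n <= 3/N < epsilon.
So by the definition of the limit, lim a_n exists and equals -7.

-7


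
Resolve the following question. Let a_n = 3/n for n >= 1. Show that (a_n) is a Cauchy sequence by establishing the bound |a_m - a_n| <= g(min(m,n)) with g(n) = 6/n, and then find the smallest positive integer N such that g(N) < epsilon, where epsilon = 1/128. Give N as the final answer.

For any m, n >= 1, by the triangle inequality:
|a_m - a_n| = |3/m - 3/n| <= 3*1/m + 3*1/n <= 6/min(m,n).
So g(n) = 6/n bounds the Cauchy difference. Since g(n) -> 0, (a_n) is Cauchy.
Now solve g(N) < 1/128: 6/N < 1/128 <=> N > 6 / (1/128) = 768.
The smallest integer strictly greater than 768 is N = 769.
Check: g(769) = 6/769 = 6/769 < 1/128; g(768) = 1/128 >= 1/128. So N = 769.

769


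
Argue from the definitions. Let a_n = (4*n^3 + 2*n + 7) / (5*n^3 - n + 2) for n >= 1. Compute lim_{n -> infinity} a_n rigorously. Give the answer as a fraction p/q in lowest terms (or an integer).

Divide numerator and denominator by n^3, the highest power:
numerator / n^3 = 4 + 2/n^2 + 7/n^3
denominator / n^3 = 5 - 1/n^2 + 2/n^3
As n -> infinity, all terms of the form c/n^k (k >= 1) tend to 0.
So numerator / n^3 -> 4 and denominator / n^3 -> 5.
Therefore lim a_n = 4/5.

4/5


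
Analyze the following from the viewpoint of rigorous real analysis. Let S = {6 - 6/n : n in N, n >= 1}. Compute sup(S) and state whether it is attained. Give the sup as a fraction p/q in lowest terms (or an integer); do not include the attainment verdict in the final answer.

Analysis:
- Values: 0, 3, 4, 9/2, ... strictly increasing.
- Minimum is 0 (n=1); inf = 0 (attained).
- 6 - 6/n -> 6 from below; sup = 6, not attained.
Conclusion: sup(S) = 6, not attained in S.

6


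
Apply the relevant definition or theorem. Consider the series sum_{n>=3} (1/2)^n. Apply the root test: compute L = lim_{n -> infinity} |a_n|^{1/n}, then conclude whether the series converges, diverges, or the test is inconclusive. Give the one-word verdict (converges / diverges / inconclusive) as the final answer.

Let a_n denote the general term. Form |a_n|^(1/n) and simplify:
|a_n|^(1/n) = 1/2
Take the limit as n -> infinity: L = 1/2.
Since L = 1/2 < 1, the root test implies convergence.

converges


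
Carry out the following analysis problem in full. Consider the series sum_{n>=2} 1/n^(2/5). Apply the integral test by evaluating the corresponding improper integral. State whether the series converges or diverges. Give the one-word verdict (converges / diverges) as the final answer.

Let f(x) = x^(-2/5). Then f is positive, continuous, and decreasing on [2, infinity), so the integral test applies.
Compute the improper integral int_{2}^infinity f(x) dx:
  antiderivative F(x) = 5*x^(3/5)/3.
  As x -> infinity, F(x) -> infinity (since p = 2/5 < 1).
  So the integral diverges. By the integral test, the series diverges.

diverges


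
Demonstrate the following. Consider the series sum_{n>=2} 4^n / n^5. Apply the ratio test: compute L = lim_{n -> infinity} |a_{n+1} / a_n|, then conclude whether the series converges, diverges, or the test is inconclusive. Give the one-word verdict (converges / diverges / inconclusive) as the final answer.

Let a_n denote the general term. Form the ratio a_{n+1}/a_n and simplify:
a_{n+1}/a_n = 4*n^5/(n + 1)^5
Take the limit as n -> infinity: L = 4.
Since L = 4 > 1 (or L = infinity), the ratio test implies the series diverges.

diverges


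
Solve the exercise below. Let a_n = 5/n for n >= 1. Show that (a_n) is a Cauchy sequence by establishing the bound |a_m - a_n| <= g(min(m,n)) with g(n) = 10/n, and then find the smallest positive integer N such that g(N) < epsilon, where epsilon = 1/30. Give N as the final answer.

For any m, n >= 1, by the triangle inequality:
|a_m - a_n| = |5/m - 5/n| <= 5*1/m + 5*1/n <= 10/min(m,n).
So g(n) = 10/n bounds the Cauchy difference. Since g(n) -> 0, (a_n) is Cauchy.
Now solve g(N) < 1/30: 10/N < 1/30 <=> N > 10 / (1/30) = 300.
The smallest integer strictly greater than 300 is N = 301.
Check: g(301) = 10/301 = 10/301 < 1/30; g(300) = 1/30 >= 1/30. So N = 301.

301


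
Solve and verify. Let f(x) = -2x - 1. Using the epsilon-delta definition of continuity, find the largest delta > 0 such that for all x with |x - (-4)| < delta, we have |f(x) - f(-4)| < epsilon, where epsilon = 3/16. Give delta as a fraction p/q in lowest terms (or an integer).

We compute f(-4) = -2*(-4) - 1 = 7.
|f(x) - f(-4)| = |-2x - 1 - (7)| = |-2(x - (-4))| = 2|x - (-4)|.
We need 2|x - (-4)| < 3/16, i.e. |x - (-4)| < 3/16 / 2 = 3/32.
So any delta <= 3/32 works. Conversely, if delta > 3/32, then x = -4 + 3/32 satisfies |x - (-4)| = 3/32 < delta but |f(x) - f(-4)| = 2 * 3/32 = 3/16, which is not < 3/16; so no larger delta works.
Hence the largest such delta is 3/32.

3/32


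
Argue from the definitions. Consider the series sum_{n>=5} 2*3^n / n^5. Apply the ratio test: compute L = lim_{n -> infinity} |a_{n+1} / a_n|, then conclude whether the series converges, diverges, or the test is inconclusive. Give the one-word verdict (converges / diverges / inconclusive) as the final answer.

Let a_n denote the general term. Form the ratio a_{n+1}/a_n and simplify:
a_{n+1}/a_n = 3*n^5/(n + 1)^5
Take the limit as n -> infinity: L = 3.
Since L = 3 > 1 (or L = infinity), the ratio test implies the series diverges.

diverges


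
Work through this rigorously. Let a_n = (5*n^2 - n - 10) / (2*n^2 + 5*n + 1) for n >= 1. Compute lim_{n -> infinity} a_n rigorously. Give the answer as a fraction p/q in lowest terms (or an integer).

Divide numerator and denominator by n^2, the highest power:
numerator / n^2 = 5 - 1/n - 10/n^2
denominator / n^2 = 2 + 5/n + n^(-2)
As n -> infinity, all terms of the form c/n^k (k >= 1) tend to 0.
So numerator / n^2 -> 5 and denominator / n^2 -> 2.
Therefore lim a_n = 5/2.

5/2


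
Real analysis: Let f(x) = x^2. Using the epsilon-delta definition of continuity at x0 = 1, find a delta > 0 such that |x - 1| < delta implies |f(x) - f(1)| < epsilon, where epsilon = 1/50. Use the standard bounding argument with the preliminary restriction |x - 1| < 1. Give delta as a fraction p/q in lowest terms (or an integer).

Factor: |x^2 - (1)^2| = |x - 1| * |x + 1|.
Impose |x - 1| < 1 first. Then |x + 1| = |(x - 1) + 2*(1)| <= |x - 1| + 2*|1| < 1 + 2 = 3.
So |x^2 - (1)^2| < delta * 3.
We need delta * 3 <= 1/50, i.e. delta <= 1/50/3 = 1/150.
Since 1/150 < 1, this is tighter than 1; take delta = 1/150.
So delta = 1/150 works.

1/150


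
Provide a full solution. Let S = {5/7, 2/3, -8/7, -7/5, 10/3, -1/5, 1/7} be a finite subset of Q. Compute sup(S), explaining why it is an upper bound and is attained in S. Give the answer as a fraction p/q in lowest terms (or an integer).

S is finite, so sup(S) = max(S).
Sorted decreasing:
10/3, 5/7, 2/3, 1/7, -1/5, -8/7, -7/5
The extremum is 10/3.
For every x in S, x <= 10/3. And 10/3 is in S, so it is attained.
Therefore sup(S) = 10/3.

10/3


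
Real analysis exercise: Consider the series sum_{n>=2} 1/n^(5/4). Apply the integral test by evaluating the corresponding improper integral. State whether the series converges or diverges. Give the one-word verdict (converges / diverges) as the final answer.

Let f(x) = x^(-5/4). Then f is positive, continuous, and decreasing on [2, infinity), so the integral test applies.
Compute the improper integral int_{2}^infinity f(x) dx:
  antiderivative F(x) = -4/x^(1/4).
  As x -> infinity, F(x) -> 0 (since p = 5/4 > 1).
  So int = F(infinity) - F(2) = 0 - (-2*2^(3/4)) = 2*2^(3/4).
  Finite, so by the integral test, the series converges.

converges


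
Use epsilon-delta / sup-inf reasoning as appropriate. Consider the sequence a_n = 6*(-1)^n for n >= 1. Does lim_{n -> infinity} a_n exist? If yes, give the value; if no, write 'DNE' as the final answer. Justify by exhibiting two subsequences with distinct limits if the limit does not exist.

Examine the behaviour of a_n along subsequences.
Even-n subsequence a_{2k} = 6 -> 6. Odd-n subsequence a_{2k+1} = -6 -> -6.
Since these two subsequential limits are 6 and -6, distinct, the full sequence cannot converge (a convergent sequence has all subsequences tending to the same limit). So lim a_n does not exist.

DNE


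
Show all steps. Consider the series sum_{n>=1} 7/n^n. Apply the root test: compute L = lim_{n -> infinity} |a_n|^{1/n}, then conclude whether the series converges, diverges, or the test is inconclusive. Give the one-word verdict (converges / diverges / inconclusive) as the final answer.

Let a_n denote the general term. Form |a_n|^(1/n) and simplify:
|a_n|^(1/n) = 7^(1/n)/n
Take the limit as n -> infinity: L = 0.
Since L = 0 < 1, the root test implies convergence.

converges


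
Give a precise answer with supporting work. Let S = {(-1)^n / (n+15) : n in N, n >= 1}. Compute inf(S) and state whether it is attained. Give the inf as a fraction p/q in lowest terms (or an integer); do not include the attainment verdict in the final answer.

Analysis:
- Values: -1/16, 1/17, -1/18, 1/19, -1/20, ...
- Positive terms (even n): 1/(2+15), 1/(4+15), ... decreasing -> max = 1/17 (n=2).
- Negative terms (odd n): -1/(1+15), -1/(3+15), ... increasing -> min = -1/16 (n=1).
- So sup = 1/17 (attained at n=2); inf = -1/16 (attained at n=1).
Conclusion: inf(S) = -1/16, attained in S.

-1/16


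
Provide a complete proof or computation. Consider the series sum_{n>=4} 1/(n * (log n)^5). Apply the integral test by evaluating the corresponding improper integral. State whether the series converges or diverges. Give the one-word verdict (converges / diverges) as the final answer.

Let f(x) = 1/(x*log(x)^5). Then f is positive, continuous, and decreasing on [4, infinity), so the integral test applies.
Compute the improper integral int_{4}^infinity f(x) dx:
  antiderivative F(x) = -1/(4*log(x)^4).
  F(x) -> 0 as x -> infinity.  int = 0 - F(4) = 1/(4*log(4)^4) < infinity. By the integral test, the series converges.

converges


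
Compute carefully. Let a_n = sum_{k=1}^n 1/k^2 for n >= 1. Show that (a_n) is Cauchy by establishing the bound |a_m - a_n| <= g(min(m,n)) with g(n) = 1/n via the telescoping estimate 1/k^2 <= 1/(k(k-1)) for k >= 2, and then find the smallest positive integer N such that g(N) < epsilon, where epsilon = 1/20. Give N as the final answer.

For m > n >= 1: |a_m - a_n| = sum_{k=n+1}^m 1/k^2.
Use 1/k^2 <= 1/(k(k-1)) = 1/(k-1) - 1/k for k >= 2:
sum_{k=n+1}^m 1/k^2 <= sum_{k=n+1}^m (1/(k-1) - 1/k) = 1/n - 1/m <= 1/n.
By symmetry the same bound holds with n,m swapped, so |a_m - a_n| <= 1/min(m,n) = g(min(m,n)). Since g(n) -> 0, (a_n) is Cauchy.
Now solve g(N) < 1/20: 1/N < 1/20 <=> N > 1/(1/20) = 20.
The smallest integer strictly greater than 20 is N = 21.
Check: g(21) = 1/21 < 1/20; g(20) = 1/20 >= 1/20. So N = 21.

21


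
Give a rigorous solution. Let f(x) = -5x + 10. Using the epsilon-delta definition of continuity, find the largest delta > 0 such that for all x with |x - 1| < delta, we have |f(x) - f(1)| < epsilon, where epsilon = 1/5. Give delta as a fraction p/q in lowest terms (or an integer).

We compute f(1) = -5*(1) + 10 = 5.
|f(x) - f(1)| = |-5x + 10 - (5)| = |-5(x - 1)| = 5|x - 1|.
We need 5|x - 1| < 1/5, i.e. |x - 1| < 1/5 / 5 = 1/25.
So any delta <= 1/25 works. Conversely, if delta > 1/25, then x = 1 + 1/25 satisfies |x - 1| = 1/25 < delta but |f(x) - f(1)| = 5 * 1/25 = 1/5, which is not < 1/5; so no larger delta works.
Hence the largest such delta is 1/25.

1/25


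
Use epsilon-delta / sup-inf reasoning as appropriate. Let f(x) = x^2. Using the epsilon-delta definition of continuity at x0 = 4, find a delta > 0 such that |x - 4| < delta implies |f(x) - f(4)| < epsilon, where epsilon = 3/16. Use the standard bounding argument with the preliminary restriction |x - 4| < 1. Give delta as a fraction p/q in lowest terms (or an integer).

Factor: |x^2 - (4)^2| = |x - 4| * |x + 4|.
Impose |x - 4| < 1 first. Then |x + 4| = |(x - 4) + 2*(4)| <= |x - 4| + 2*|4| < 1 + 8 = 9.
So |x^2 - (4)^2| < delta * 9.
We need delta * 9 <= 3/16, i.e. delta <= 3/16/9 = 1/48.
Since 1/48 < 1, this is tighter than 1; take delta = 1/48.
So delta = 1/48 works.

1/48


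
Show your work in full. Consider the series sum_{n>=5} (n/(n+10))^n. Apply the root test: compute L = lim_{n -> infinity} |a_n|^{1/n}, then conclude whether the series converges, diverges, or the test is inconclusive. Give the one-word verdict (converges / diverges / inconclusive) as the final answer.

Let a_n denote the general term. Form |a_n|^(1/n) and simplify:
|a_n|^(1/n) = n/(n + 10)
Take the limit as n -> infinity: L = 1.
Since L = 1, the root test is inconclusive. (In fact a_n = (n/(n+10))^n -> e^(-10) != 0, so the nth-term test shows divergence; but the root test itself gives no conclusion.)

inconclusive


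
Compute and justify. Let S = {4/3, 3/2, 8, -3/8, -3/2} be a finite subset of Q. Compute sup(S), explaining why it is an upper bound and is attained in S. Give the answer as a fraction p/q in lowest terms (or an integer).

S is finite, so sup(S) = max(S).
Sorted decreasing:
8, 3/2, 4/3, -3/8, -3/2
The extremum is 8.
For every x in S, x <= 8. And 8 is in S, so it is attained.
Therefore sup(S) = 8.

8


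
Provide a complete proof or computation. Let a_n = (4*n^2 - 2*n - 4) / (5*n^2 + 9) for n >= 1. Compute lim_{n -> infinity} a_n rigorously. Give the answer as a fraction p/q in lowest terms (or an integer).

Divide numerator and denominator by n^2, the highest power:
numerator / n^2 = 4 - 2/n - 4/n^2
denominator / n^2 = 5 + 9/n^2
As n -> infinity, all terms of the form c/n^k (k >= 1) tend to 0.
So numerator / n^2 -> 4 and denominator / n^2 -> 5.
Therefore lim a_n = 4/5.

4/5


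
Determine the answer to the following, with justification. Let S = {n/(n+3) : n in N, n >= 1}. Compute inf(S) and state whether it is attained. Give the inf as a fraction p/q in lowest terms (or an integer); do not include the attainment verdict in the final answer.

Analysis:
- Values: 1/4, 2/5, 1/2, 4/7, ... strictly increasing.
- Minimum is 1/4 (n=1); inf = 1/4 (attained).
- n/(n+3) = 1 - 3/(n+3) -> 1 from below as n -> infinity, and never equals 1.
- So sup = 1 (not attained).
Conclusion: inf(S) = 1/4, attained in S.

1/4


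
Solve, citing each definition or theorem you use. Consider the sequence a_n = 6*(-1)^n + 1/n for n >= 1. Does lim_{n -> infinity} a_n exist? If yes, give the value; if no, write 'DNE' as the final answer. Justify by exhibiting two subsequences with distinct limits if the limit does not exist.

Examine the behaviour of a_n along subsequences.
a_{2k} = 6 + 1/(2k) -> 6. a_{2k+1} = -6 + 1/(2k+1) -> -6.
Since these two subsequential limits are 6 and -6, distinct, the full sequence cannot converge (a convergent sequence has all subsequences tending to the same limit). So lim a_n does not exist.

DNE


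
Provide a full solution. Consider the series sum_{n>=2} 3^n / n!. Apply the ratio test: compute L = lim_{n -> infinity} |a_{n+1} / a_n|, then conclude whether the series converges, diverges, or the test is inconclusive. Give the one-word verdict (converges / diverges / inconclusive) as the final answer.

Let a_n denote the general term. Form the ratio a_{n+1}/a_n and simplify:
a_{n+1}/a_n = 3/(n + 1)
Take the limit as n -> infinity: L = 0.
Since L = 0 < 1, the ratio test implies the series converges.

converges


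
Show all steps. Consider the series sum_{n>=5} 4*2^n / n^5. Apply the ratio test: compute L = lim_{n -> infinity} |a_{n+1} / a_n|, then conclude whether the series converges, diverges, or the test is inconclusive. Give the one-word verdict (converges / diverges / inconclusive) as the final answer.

Let a_n denote the general term. Form the ratio a_{n+1}/a_n and simplify:
a_{n+1}/a_n = 2*n^5/(n + 1)^5
Take the limit as n -> infinity: L = 2.
Since L = 2 > 1 (or L = infinity), the ratio test implies the series diverges.

diverges


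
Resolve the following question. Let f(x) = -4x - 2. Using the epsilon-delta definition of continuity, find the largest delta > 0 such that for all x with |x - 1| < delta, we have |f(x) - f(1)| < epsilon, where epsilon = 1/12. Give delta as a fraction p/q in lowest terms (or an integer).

We compute f(1) = -4*(1) - 2 = -6.
|f(x) - f(1)| = |-4x - 2 - (-6)| = |-4(x - 1)| = 4|x - 1|.
We need 4|x - 1| < 1/12, i.e. |x - 1| < 1/12 / 4 = 1/48.
So any delta <= 1/48 works. Conversely, if delta > 1/48, then x = 1 + 1/48 satisfies |x - 1| = 1/48 < delta but |f(x) - f(1)| = 4 * 1/48 = 1/12, which is not < 1/12; so no larger delta works.
Hence the largest such delta is 1/48.

1/48


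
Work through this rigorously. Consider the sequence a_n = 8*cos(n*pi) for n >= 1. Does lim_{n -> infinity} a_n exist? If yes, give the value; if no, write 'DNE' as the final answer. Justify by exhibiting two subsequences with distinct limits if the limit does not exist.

Examine the behaviour of a_n along subsequences.
cos(n*pi) = (-1)^n, so a_n = 8*(-1)^n. a_{2k} = 8 -> 8. a_{2k+1} = -8 -> -8.
Since these two subsequential limits are 8 and -8, distinct, the full sequence cannot converge (a convergent sequence has all subsequences tending to the same limit). So lim a_n does not exist.

DNE


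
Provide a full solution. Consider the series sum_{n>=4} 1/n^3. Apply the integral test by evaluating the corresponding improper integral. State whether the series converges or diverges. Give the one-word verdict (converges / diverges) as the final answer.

Let f(x) = x^(-3). Then f is positive, continuous, and decreasing on [4, infinity), so the integral test applies.
Compute the improper integral int_{4}^infinity f(x) dx:
  antiderivative F(x) = -1/(2*x^2).
  As x -> infinity, F(x) -> 0 (since p = 3 > 1).
  So int = F(infinity) - F(4) = 0 - (-1/32) = 1/32.
  Finite, so by the integral test, the series converges.

converges


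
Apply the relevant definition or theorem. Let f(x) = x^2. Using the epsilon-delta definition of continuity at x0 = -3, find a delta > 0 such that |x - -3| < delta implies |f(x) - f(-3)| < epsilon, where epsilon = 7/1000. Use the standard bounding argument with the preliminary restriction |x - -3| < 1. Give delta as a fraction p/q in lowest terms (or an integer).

Factor: |x^2 - (-3)^2| = |x - -3| * |x + -3|.
Impose |x - -3| < 1 first. Then |x + -3| = |(x - -3) + 2*(-3)| <= |x - -3| + 2*|-3| < 1 + 6 = 7.
So |x^2 - (-3)^2| < delta * 7.
We need delta * 7 <= 7/1000, i.e. delta <= 7/1000/7 = 1/1000.
Since 1/1000 < 1, this is tighter than 1; take delta = 1/1000.
So delta = 1/1000 works.

1/1000


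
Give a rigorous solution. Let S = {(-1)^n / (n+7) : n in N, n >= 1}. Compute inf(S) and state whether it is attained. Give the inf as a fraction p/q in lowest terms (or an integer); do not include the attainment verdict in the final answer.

Analysis:
- Values: -1/8, 1/9, -1/10, 1/11, -1/12, ...
- Positive terms (even n): 1/(2+7), 1/(4+7), ... decreasing -> max = 1/9 (n=2).
- Negative terms (odd n): -1/(1+7), -1/(3+7), ... increasing -> min = -1/8 (n=1).
- So sup = 1/9 (attained at n=2); inf = -1/8 (attained at n=1).
Conclusion: inf(S) = -1/8, attained in S.

-1/8


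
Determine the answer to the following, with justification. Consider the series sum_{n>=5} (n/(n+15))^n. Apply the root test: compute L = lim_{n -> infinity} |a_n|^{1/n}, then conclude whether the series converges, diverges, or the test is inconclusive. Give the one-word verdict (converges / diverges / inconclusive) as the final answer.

Let a_n denote the general term. Form |a_n|^(1/n) and simplify:
|a_n|^(1/n) = n/(n + 15)
Take the limit as n -> infinity: L = 1.
Since L = 1, the root test is inconclusive. (In fact a_n = (n/(n+15))^n -> e^(-15) != 0, so the nth-term test shows divergence; but the root test itself gives no conclusion.)

inconclusive


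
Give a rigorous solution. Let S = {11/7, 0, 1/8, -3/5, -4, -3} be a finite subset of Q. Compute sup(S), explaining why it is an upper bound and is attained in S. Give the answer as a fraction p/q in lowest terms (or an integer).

S is finite, so sup(S) = max(S).
Sorted decreasing:
11/7, 1/8, 0, -3/5, -3, -4
The extremum is 11/7.
For every x in S, x <= 11/7. And 11/7 is in S, so it is attained.
Therefore sup(S) = 11/7.

11/7


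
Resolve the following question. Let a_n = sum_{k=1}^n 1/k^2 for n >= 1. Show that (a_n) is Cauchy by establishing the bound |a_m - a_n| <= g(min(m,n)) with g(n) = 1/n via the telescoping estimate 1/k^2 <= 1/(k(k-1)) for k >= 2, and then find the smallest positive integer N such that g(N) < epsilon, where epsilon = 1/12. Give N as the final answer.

For m > n >= 1: |a_m - a_n| = sum_{k=n+1}^m 1/k^2.
Use 1/k^2 <= 1/(k(k-1)) = 1/(k-1) - 1/k for k >= 2:
sum_{k=n+1}^m 1/k^2 <= sum_{k=n+1}^m (1/(k-1) - 1/k) = 1/n - 1/m <= 1/n.
By symmetry the same bound holds with n,m swapped, so |a_m - a_n| <= 1/min(m,n) = g(min(m,n)). Since g(n) -> 0, (a_n) is Cauchy.
Now solve g(N) < 1/12: 1/N < 1/12 <=> N > 1/(1/12) = 12.
The smallest integer strictly greater than 12 is N = 13.
Check: g(13) = 1/13 < 1/12; g(12) = 1/12 >= 1/12. So N = 13.

13


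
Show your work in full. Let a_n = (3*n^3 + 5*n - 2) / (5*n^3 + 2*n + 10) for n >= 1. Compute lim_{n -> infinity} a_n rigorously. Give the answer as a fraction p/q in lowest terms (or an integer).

Divide numerator and denominator by n^3, the highest power:
numerator / n^3 = 3 + 5/n^2 - 2/n^3
denominator / n^3 = 5 + 2/n^2 + 10/n^3
As n -> infinity, all terms of the form c/n^k (k >= 1) tend to 0.
So numerator / n^3 -> 3 and denominator / n^3 -> 5.
Therefore lim a_n = 3/5.

3/5


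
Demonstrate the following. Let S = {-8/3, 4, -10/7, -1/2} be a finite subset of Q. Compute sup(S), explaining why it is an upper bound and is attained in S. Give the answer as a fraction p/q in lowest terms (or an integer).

S is finite, so sup(S) = max(S).
Sorted decreasing:
4, -1/2, -10/7, -8/3
The extremum is 4.
For every x in S, x <= 4. And 4 is in S, so it is attained.
Therefore sup(S) = 4.

4


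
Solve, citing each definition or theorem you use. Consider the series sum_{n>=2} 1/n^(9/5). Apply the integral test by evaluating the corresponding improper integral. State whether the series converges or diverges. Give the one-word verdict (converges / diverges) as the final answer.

Let f(x) = x^(-9/5). Then f is positive, continuous, and decreasing on [2, infinity), so the integral test applies.
Compute the improper integral int_{2}^infinity f(x) dx:
  antiderivative F(x) = -5/(4*x^(4/5)).
  As x -> infinity, F(x) -> 0 (since p = 9/5 > 1).
  So int = F(infinity) - F(2) = 0 - (-5*2^(1/5)/8) = 5*2^(1/5)/8.
  Finite, so by the integral test, the series converges.

converges


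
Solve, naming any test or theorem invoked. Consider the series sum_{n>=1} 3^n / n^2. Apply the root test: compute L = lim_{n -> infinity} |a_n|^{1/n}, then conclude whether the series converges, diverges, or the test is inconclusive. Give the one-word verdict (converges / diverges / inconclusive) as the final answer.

Let a_n denote the general term. Form |a_n|^(1/n) and simplify:
|a_n|^(1/n) = 3/n^(2/n)
Take the limit as n -> infinity: L = 3.
Since L = 3 > 1, the root test implies divergence.

diverges


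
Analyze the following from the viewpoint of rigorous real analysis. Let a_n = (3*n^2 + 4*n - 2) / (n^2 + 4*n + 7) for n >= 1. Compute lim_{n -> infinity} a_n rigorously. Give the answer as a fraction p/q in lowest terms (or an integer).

Divide numerator and denominator by n^2, the highest power:
numerator / n^2 = 3 + 4/n - 2/n^2
denominator / n^2 = 1 + 4/n + 7/n^2
As n -> infinity, all terms of the form c/n^k (k >= 1) tend to 0.
So numerator / n^2 -> 3 and denominator / n^2 -> 1.
Therefore lim a_n = 3.

3


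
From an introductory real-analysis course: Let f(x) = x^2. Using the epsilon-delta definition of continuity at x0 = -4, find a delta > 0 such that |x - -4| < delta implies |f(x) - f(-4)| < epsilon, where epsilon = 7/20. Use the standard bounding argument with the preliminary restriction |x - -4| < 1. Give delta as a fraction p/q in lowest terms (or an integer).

Factor: |x^2 - (-4)^2| = |x - -4| * |x + -4|.
Impose |x - -4| < 1 first. Then |x + -4| = |(x - -4) + 2*(-4)| <= |x - -4| + 2*|-4| < 1 + 8 = 9.
So |x^2 - (-4)^2| < delta * 9.
We need delta * 9 <= 7/20, i.e. delta <= 7/20/9 = 7/180.
Since 7/180 < 1, this is tighter than 1; take delta = 7/180.
So delta = 7/180 works.

7/180


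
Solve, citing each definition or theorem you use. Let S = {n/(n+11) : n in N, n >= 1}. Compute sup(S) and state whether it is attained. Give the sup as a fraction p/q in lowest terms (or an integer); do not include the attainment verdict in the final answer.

Analysis:
- Values: 1/12, 2/13, 3/14, 4/15, ... strictly increasing.
- Minimum is 1/12 (n=1); inf = 1/12 (attained).
- n/(n+11) = 1 - 11/(n+11) -> 1 from below as n -> infinity, and never equals 1.
- So sup = 1 (not attained).
Conclusion: sup(S) = 1, not attained in S.

1


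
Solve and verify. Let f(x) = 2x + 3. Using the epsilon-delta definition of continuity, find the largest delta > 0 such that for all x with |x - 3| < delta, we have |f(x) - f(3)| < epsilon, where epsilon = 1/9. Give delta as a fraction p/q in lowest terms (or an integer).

We compute f(3) = 2*(3) + 3 = 9.
|f(x) - f(3)| = |2x + 3 - (9)| = |2(x - 3)| = 2|x - 3|.
We need 2|x - 3| < 1/9, i.e. |x - 3| < 1/9 / 2 = 1/18.
So any delta <= 1/18 works. Conversely, if delta > 1/18, then x = 3 + 1/18 satisfies |x - 3| = 1/18 < delta but |f(x) - f(3)| = 2 * 1/18 = 1/9, which is not < 1/9; so no larger delta works.
Hence the largest such delta is 1/18.

1/18


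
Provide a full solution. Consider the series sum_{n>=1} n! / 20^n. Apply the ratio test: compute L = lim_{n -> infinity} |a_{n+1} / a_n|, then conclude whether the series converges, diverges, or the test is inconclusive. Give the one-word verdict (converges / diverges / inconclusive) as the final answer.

Let a_n denote the general term. Form the ratio a_{n+1}/a_n and simplify:
a_{n+1}/a_n = n/20 + 1/20
Take the limit as n -> infinity: L = infinity.
Since L = infinity > 1 (or L = infinity), the ratio test implies the series diverges.

diverges


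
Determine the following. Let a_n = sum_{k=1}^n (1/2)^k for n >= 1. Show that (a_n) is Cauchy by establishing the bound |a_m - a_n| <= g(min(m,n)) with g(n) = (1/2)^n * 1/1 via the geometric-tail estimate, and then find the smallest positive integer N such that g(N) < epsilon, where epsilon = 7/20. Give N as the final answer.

For m > n >= 1: |a_m - a_n| = sum_{k=n+1}^m (1/2)^k < sum_{k=n+1}^infinity (1/2)^k = (1/2)^(n+1) / (1 - 1/2) = (1/2)^n * (1/2) * (2/1) = (1/2)^n * 1/1.
So g(n) = (1/2)^n / 1. Since g(n) -> 0, (a_n) is Cauchy.
Now solve g(N) < 7/20: (1/2)^N / 1 < 7/20 <=> 2^N > 1 / (1 * 7/20) = 20/7.
Check powers of 2: 2^1 = 2 <= 20/7, 2^2 = 4 > 20/7.
So the smallest such N is 2. Check: g(2) = 1/(1 * 4) = 1/4 < 7/20.

2


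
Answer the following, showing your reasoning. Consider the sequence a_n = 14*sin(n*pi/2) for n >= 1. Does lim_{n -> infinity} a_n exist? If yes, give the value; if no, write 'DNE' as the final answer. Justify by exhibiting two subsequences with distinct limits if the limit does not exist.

Examine the behaviour of a_n along subsequences.
a_{4k+1} = 14*sin(pi/2 + 2k*pi) = 14 -> 14. a_{4k+3} = 14*sin(3pi/2 + 2k*pi) = -14 -> -14.
Since these two subsequential limits are 14 and -14, distinct, the full sequence cannot converge (a convergent sequence has all subsequences tending to the same limit). So lim a_n does not exist.

DNE


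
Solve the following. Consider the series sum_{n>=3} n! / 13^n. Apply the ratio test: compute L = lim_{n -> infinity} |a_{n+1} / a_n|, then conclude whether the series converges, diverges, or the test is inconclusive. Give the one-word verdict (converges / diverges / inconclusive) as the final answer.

Let a_n denote the general term. Form the ratio a_{n+1}/a_n and simplify:
a_{n+1}/a_n = n/13 + 1/13
Take the limit as n -> infinity: L = infinity.
Since L = infinity > 1 (or L = infinity), the ratio test implies the series diverges.

diverges


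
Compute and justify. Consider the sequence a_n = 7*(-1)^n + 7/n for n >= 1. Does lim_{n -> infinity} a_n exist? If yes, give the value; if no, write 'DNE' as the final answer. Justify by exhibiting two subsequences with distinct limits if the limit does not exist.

Examine the behaviour of a_n along subsequences.
a_{2k} = 7 + 7/(2k) -> 7. a_{2k+1} = -7 + 7/(2k+1) -> -7.
Since these two subsequential limits are 7 and -7, distinct, the full sequence cannot converge (a convergent sequence has all subsequences tending to the same limit). So lim a_n does not exist.

DNE


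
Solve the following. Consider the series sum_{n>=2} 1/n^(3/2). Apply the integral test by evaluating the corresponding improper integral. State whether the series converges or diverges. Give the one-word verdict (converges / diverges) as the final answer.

Let f(x) = x^(-3/2). Then f is positive, continuous, and decreasing on [2, infinity), so the integral test applies.
Compute the improper integral int_{2}^infinity f(x) dx:
  antiderivative F(x) = -2/sqrt(x).
  As x -> infinity, F(x) -> 0 (since p = 3/2 > 1).
  So int = F(infinity) - F(2) = 0 - (-sqrt(2)) = sqrt(2).
  Finite, so by the integral test, the series converges.

converges


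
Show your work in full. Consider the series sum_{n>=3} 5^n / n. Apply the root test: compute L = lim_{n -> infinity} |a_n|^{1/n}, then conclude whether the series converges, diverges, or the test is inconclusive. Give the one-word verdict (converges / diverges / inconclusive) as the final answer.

Let a_n denote the general term. Form |a_n|^(1/n) and simplify:
|a_n|^(1/n) = 5/n^(1/n)
Take the limit as n -> infinity: L = 5.
Since L = 5 > 1, the root test implies divergence.

diverges


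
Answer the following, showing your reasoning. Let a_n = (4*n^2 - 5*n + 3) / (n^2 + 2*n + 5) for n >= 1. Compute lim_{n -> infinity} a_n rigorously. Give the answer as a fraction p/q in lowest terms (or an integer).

Divide numerator and denominator by n^2, the highest power:
numerator / n^2 = 4 - 5/n + 3/n^2
denominator / n^2 = 1 + 2/n + 5/n^2
As n -> infinity, all terms of the form c/n^k (k >= 1) tend to 0.
So numerator / n^2 -> 4 and denominator / n^2 -> 1.
Therefore lim a_n = 4.

4
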